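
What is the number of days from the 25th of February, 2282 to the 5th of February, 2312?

From February 25, 2282 to February 25, 2311: 29 years, of which 6 contain a Feb 29 — 23×365 + 6×366 = 10591 days.
(2300 is not a leap year (divisible by 100 but not 400).)
February 2311: 28 − 25 = 3 days remain (2311 is not a leap year, so February has 28 days).
Then 11 full months totalling 337 days.
February 1–5, 2312: 5 days (2312 is a leap year).
Residual: 345 days.
Total: 10936 days.

10936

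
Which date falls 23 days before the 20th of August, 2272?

the 28th of July, 2272

Count 23 days before August 20, 2272:
July 2272: 31 − 28 = 3 days remain.
August 1–20, 2272: 20 days.
Total: 3 + 20 = 23 days.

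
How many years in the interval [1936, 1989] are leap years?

Years divisible by 4: 1936, 1940, …, 1988 — 14 in all.
No century exceptions apply. Count: 14.

14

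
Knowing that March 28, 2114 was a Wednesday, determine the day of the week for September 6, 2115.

Friday

Day-of-year of March 28, 2114: 87.
Day-of-year of September 6, 2115: 249.
2114 has 365 days, so 365 − 87 = 278 days remain in 2114.
Total: 278 + 249 = 527 days.
527 mod 7 = 2, so 2 days after Wednesday is Friday.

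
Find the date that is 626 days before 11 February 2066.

26 May 2064

Count 626 days before February 11, 2066:
Day-of-year of May 26, 2064: 147.
Day-of-year of February 11, 2066: 42.
2064 has 366 days, so 366 − 147 = 219 days remain in 2064.
Full years: 2065: 365. Sum = 365.
Total: 219 + 365 + 42 = 626 days.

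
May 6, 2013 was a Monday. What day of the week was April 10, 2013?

Count forward from the earlier date (April 10, 2013) to the later (May 6, 2013):
April 2013: 30 − 10 = 20 days remain.
May 1–6, 2013: 6 days.
Total: 20 + 6 = 26 days.
26 mod 7 = 5, so 5 days before Monday is Wednesday.

Wednesday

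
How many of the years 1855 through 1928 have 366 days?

18

Years divisible by 4: 1856, 1860, …, 1928 — 19 in all.
Of these, 1900 is divisible by 100 but not 400, so not leap.
Leap years: 19 − 1 = 18.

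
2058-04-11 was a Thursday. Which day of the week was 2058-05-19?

Sunday

April 2058: 30 − 11 = 19 days remain.
May 1–19, 2058: 19 days.
Total: 19 + 19 = 38 days.
38 mod 7 = 3, so 3 days after Thursday is Sunday.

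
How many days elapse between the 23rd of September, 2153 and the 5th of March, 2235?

29747

Day-of-year of September 23, 2153: 266.
Day-of-year of March 5, 2235: 64.
2153 has 365 days, so 365 − 266 = 99 days remain in 2153.
Full years 2154–2234: 62 common + 19 leap = 62×365 + 19×366 = 29584 days.
Total: 99 + 29584 + 64 = 29747 days.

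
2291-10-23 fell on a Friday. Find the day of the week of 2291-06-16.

Tuesday

Count forward from the earlier date (June 16, 2291) to the later (October 23, 2291):
June 2291: 30 − 16 = 14 days remain.
Then July (31), August (31), September (30): 31 + 31 + 30 = 92 days.
October 1–23, 2291: 23 days.
Total: 14 + 92 + 23 = 129 days.
129 mod 7 = 3, so 3 days before Friday is Tuesday.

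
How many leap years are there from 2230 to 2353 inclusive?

30

Years divisible by 4: 2232, 2236, …, 2352 — 31 in all.
Of these, 2300 is divisible by 100 but not 400, so not leap.
Leap years: 31 − 1 = 30.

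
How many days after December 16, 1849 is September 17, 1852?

Day-of-year of December 16, 1849: 350.
Day-of-year of September 17, 1852: 261.
1849 has 365 days, so 365 − 350 = 15 days remain in 1849.
Full years: 1850: 365; 1851: 365. Sum = 730.
Total: 15 + 730 + 261 = 1006 days.

1006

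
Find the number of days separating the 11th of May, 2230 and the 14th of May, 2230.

Within May 2230: 14 − 11 = 3 days.

3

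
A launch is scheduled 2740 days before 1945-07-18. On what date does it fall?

1938-01-16

Count 2740 days before July 18, 1945:
Day-of-year of January 16, 1938: 16.
Day-of-year of July 18, 1945: 199.
1938 has 365 days, so 365 − 16 = 349 days remain in 1938.
Full years: 1939: 365; 1940: 366; 1941: 365; 1942: 365; 1943: 365; 1944: 366. Sum = 2192.
Total: 349 + 2192 + 199 = 2740 days.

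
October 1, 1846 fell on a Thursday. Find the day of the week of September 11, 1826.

Count forward from the earlier date (September 11, 1826) to the later (October 1, 1846):
Day-of-year of September 11, 1826: 254.
Day-of-year of October 1, 1846: 274.
1826 has 365 days, so 365 − 254 = 111 days remain in 1826.
Full years 1827–1845: 14 common + 5 leap = 14×365 + 5×366 = 6940 days.
Total: 111 + 6940 + 274 = 7325 days.
7325 mod 7 = 3, so 3 days before Thursday is Monday.

Monday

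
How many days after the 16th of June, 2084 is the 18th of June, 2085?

Day-of-year of June 16, 2084: 168.
Day-of-year of June 18, 2085: 169.
2084 has 366 days, so 366 − 168 = 198 days remain in 2084.
Total: 198 + 169 = 367 days.

367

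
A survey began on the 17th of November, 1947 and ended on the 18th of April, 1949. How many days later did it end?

518

Day-of-year of November 17, 1947: 321.
Day-of-year of April 18, 1949: 108.
1947 has 365 days, so 365 − 321 = 44 days remain in 1947.
Full years: 1948: 366. Sum = 366.
Total: 44 + 366 + 108 = 518 days.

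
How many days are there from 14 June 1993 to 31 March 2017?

8691

Day-of-year of June 14, 1993: 165.
Day-of-year of March 31, 2017: 90.
1993 has 365 days, so 365 − 165 = 200 days remain in 1993.
Full years 1994–2016: 17 common + 6 leap = 17×365 + 6×366 = 8401 days.
Total: 200 + 8401 + 90 = 8691 days.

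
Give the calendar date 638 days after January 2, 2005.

October 2, 2006

Count 638 days after January 2, 2005:
Day-of-year of January 2, 2005: 2.
Day-of-year of October 2, 2006: 275.
2005 has 365 days, so 365 − 2 = 363 days remain in 2005.
Total: 363 + 275 = 638 days.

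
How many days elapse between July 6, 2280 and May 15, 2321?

14922

Day-of-year of July 6, 2280: 188.
Day-of-year of May 15, 2321: 135.
2280 has 366 days, so 366 − 188 = 178 days remain in 2280.
Full years 2281–2320: 31 common + 9 leap = 31×365 + 9×366 = 14609 days.
Total: 178 + 14609 + 135 = 14922 days.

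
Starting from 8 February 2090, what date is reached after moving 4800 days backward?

18 December 2076

Count 4800 days before February 8, 2090:
From December 18, 2076 to December 18, 2089: 13 years, of which 3 contain a Feb 29 — 10×365 + 3×366 = 4748 days.
December 2089: 31 − 18 = 13 days remain.
Then January (31): 31 days.
February 1–8, 2090: 8 days (2090 is not a leap year).
Residual: 52 days.
Total: 4800 days.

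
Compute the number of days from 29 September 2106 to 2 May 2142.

Day-of-year of September 29, 2106: 272.
Day-of-year of May 2, 2142: 122.
2106 has 365 days, so 365 − 272 = 93 days remain in 2106.
Full years 2107–2141: 26 common + 9 leap = 26×365 + 9×366 = 12784 days.
Total: 93 + 12784 + 122 = 12999 days.

12999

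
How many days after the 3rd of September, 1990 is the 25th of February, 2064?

26838

From September 3, 1990 to September 3, 2063: 73 years, of which 18 contain a Feb 29 — 55×365 + 18×366 = 26663 days.
(2000 is a leap year (divisible by 400).)
September 2063: 30 − 3 = 27 days remain.
Then October (31), November (30), December (31), January (31): 31 + 30 + 31 + 31 = 123 days.
February 1–25, 2064: 25 days (2064 is a leap year).
Residual: 175 days.
Total: 26838 days.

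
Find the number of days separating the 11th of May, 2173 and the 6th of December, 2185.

From May 11, 2173 to May 11, 2185: 12 years, of which 3 contain a Feb 29 — 9×365 + 3×366 = 4383 days.
May 2185: 31 − 11 = 20 days remain.
Then June (30), July (31), August (31), September (30), October (31), November (30): 30 + 31 + 31 + 30 + 31 + 30 = 183 days.
December 1–6, 2185: 6 days.
Residual: 209 days.
Total: 4592 days.

4592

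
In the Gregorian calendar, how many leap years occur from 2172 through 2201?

Years divisible by 4 in [2172, 2201]: 2172, 2176, 2180, 2184, 2188, 2192, 2196, 2200.
Of these, 2200 is divisible by 100 but not 400, so not leap.
Leap years: 8 − 1 = 7.

7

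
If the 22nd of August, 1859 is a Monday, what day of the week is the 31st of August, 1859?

Wednesday

Within August 1859: 31 − 22 = 9 days.
9 mod 7 = 2, so 2 days after Monday is Wednesday.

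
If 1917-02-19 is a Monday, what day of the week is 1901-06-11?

Count forward from the earlier date (June 11, 1901) to the later (February 19, 1917):
From June 11, 1901 to June 11, 1916: 15 years, of which 4 contain a Feb 29 — 11×365 + 4×366 = 5479 days.
June 1916: 30 − 11 = 19 days remain.
Then July (31), August (31), September (30), October (31), November (30), December (31), January (31): 31 + 31 + 30 + 31 + 30 + 31 + 31 = 215 days.
February 1–19, 1917: 19 days (1917 is not a leap year).
Residual: 253 days.
Total: 5732 days.
5732 mod 7 = 6, so 6 days before Monday is Tuesday.

Tuesday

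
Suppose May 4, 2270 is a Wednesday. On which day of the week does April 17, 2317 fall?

From May 4, 2270 to May 4, 2316: 46 years, of which 11 contain a Feb 29 — 35×365 + 11×366 = 16801 days.
(2300 is not a leap year (divisible by 100 but not 400).)
May 2316: 31 − 4 = 27 days remain.
Then 10 full months totalling 304 days.
April 1–17, 2317: 17 days.
Residual: 348 days.
Total: 17149 days.
17149 mod 7 = 6, so 6 days after Wednesday is Tuesday.

Tuesday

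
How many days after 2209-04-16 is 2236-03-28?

9843

From April 16, 2209 to April 16, 2235: 26 years, of which 6 contain a Feb 29 — 20×365 + 6×366 = 9496 days.
April 2235: 30 − 16 = 14 days remain.
Then 10 full months totalling 305 days.
March 1–28, 2236: 28 days.
Residual: 347 days.
Total: 9843 days.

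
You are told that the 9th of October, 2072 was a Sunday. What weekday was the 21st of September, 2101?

Day-of-year of October 9, 2072: 283.
Day-of-year of September 21, 2101: 264.
2072 has 366 days, so 366 − 283 = 83 days remain in 2072.
Full years 2073–2100: 22 common + 6 leap = 22×365 + 6×366 = 10226 days.
Total: 83 + 10226 + 264 = 10573 days.
10573 mod 7 = 3, so 3 days after Sunday is Wednesday.

Wednesday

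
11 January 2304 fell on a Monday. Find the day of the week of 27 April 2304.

January 2304: 31 − 11 = 20 days remain.
Then February 2304 (29), March (31): 29 + 31 = 60 days.
April 1–27, 2304: 27 days.
Total: 20 + 60 + 27 = 107 days.
107 mod 7 = 2, so 2 days after Monday is Wednesday.

Wednesday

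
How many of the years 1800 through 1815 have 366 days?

3

Years divisible by 4 in [1800, 1815]: 1800, 1804, 1808, 1812.
Of these, 1800 is divisible by 100 but not 400, so not leap.
Leap years: 4 − 1 = 3.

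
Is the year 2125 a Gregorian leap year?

2125 is not a leap year.

No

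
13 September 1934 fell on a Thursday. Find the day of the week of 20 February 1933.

Count forward from the earlier date (February 20, 1933) to the later (September 13, 1934):
February 20, 1933 → February 20, 1934: 365 days.
February 1934: 28 − 20 = 8 days remain (1934 is not a leap year, so February has 28 days).
Then March (31), April (30), May (31), June (30), July (31), August (31): 31 + 30 + 31 + 30 + 31 + 31 = 184 days.
September 1–13, 1934: 13 days.
Residual: 205 days.
Total: 570 days.
570 mod 7 = 3, so 3 days before Thursday is Monday.

Monday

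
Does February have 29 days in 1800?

No

1800 is not a leap year (divisible by 100 but not 400).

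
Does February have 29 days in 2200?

No

2200 is not a leap year (divisible by 100 but not 400).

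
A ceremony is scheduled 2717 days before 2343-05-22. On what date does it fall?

2335-12-13

Count 2717 days before May 22, 2343:
Day-of-year of December 13, 2335: 347.
Day-of-year of May 22, 2343: 142.
2335 has 365 days, so 365 − 347 = 18 days remain in 2335.
Full years 2336–2342: 5 common + 2 leap = 5×365 + 2×366 = 2557 days.
Total: 18 + 2557 + 142 = 2717 days.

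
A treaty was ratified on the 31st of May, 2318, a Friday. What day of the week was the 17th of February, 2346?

Sunday

Day-of-year of May 31, 2318: 151.
Day-of-year of February 17, 2346: 48.
2318 has 365 days, so 365 − 151 = 214 days remain in 2318.
Full years 2319–2345: 20 common + 7 leap = 20×365 + 7×366 = 9862 days.
Total: 214 + 9862 + 48 = 10124 days.
10124 mod 7 = 2, so 2 days after Friday is Sunday.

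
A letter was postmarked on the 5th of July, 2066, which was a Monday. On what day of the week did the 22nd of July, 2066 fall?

Thursday

Within July 2066: 22 − 5 = 17 days.
17 mod 7 = 3, so 3 days after Monday is Thursday.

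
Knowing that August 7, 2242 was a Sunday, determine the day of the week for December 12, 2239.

Count forward from the earlier date (December 12, 2239) to the later (August 7, 2242):
December 12, 2239 → December 12, 2240: 366 days (2240 is a leap year).
December 12, 2240 → December 12, 2241: 365 days.
December 2241: 31 − 12 = 19 days remain.
Then January (31), February 2242 (28), March (31), April (30), May (31), June (30), July (31): 31 + 28 + 31 + 30 + 31 + 30 + 31 = 212 days.
August 1–7, 2242: 7 days.
Residual: 238 days.
Total: 969 days.
969 mod 7 = 3, so 3 days before Sunday is Thursday.

Thursday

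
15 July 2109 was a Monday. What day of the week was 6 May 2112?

July 15, 2109 → July 15, 2110: 365 days.
July 15, 2110 → July 15, 2111: 365 days.
July 2111: 31 − 15 = 16 days remain.
Then 9 full months totalling 274 days.
May 1–6, 2112: 6 days.
Residual: 296 days.
Total: 1026 days.
1026 mod 7 = 4, so 4 days after Monday is Friday.

Friday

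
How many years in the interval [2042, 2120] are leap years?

19

Years divisible by 4: 2044, 2048, …, 2120 — 20 in all.
Of these, 2100 is divisible by 100 but not 400, so not leap.
Leap years: 20 − 1 = 19.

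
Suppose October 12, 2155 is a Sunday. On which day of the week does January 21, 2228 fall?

Day-of-year of October 12, 2155: 285.
Day-of-year of January 21, 2228: 21.
2155 has 365 days, so 365 − 285 = 80 days remain in 2155.
Full years 2156–2227: 55 common + 17 leap = 55×365 + 17×366 = 26297 days.
Total: 80 + 26297 + 21 = 26398 days.
26398 mod 7 = 1, so 1 day after Sunday is Monday.

Monday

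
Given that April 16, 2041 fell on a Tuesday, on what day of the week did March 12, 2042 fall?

Wednesday

April 2041: 30 − 16 = 14 days remain.
Then 10 full months totalling 304 days.
March 1–12, 2042: 12 days.
Total: 14 + 304 + 12 = 330 days.
330 mod 7 = 1, so 1 day after Tuesday is Wednesday.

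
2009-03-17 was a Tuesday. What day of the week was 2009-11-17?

Tuesday

March 2009: 31 − 17 = 14 days remain.
Then April (30), May (31), June (30), July (31), August (31), September (30), October (31): 30 + 31 + 30 + 31 + 31 + 30 + 31 = 214 days.
November 1–17, 2009: 17 days.
Total: 14 + 214 + 17 = 245 days.
245 is a multiple of 7, so 2009-11-17 falls on the same weekday: Tuesday.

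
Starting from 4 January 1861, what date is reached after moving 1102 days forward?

11 January 1864

Count 1102 days after January 4, 1861:
Day-of-year of January 4, 1861: 4.
Day-of-year of January 11, 1864: 11.
1861 has 365 days, so 365 − 4 = 361 days remain in 1861.
Full years: 1862: 365; 1863: 365. Sum = 730.
Total: 361 + 730 + 11 = 1102 days.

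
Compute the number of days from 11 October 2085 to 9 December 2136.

From October 11, 2085 to October 11, 2136: 51 years, of which 12 contain a Feb 29 — 39×365 + 12×366 = 18627 days.
(2100 is not a leap year (divisible by 100 but not 400).)
October 2136: 31 − 11 = 20 days remain.
Then November (30): 30 days.
December 1–9, 2136: 9 days.
Residual: 59 days.
Total: 18686 days.

18686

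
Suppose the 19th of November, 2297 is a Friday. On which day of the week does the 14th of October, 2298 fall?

Day-of-year of November 19, 2297: 323.
Day-of-year of October 14, 2298: 287.
2297 has 365 days, so 365 − 323 = 42 days remain in 2297.
Total: 42 + 287 = 329 days.
329 is a multiple of 7, so the 14th of October, 2298 falls on the same weekday: Friday.

Friday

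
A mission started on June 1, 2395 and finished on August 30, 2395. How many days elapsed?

90

June 2395: 30 − 1 = 29 days remain.
Then July (31): 31 days.
August 1–30, 2395: 30 days.
Total: 29 + 31 + 30 = 90 days.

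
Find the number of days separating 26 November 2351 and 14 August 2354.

Day-of-year of November 26, 2351: 330.
Day-of-year of August 14, 2354: 226.
2351 has 365 days, so 365 − 330 = 35 days remain in 2351.
Full years: 2352: 366; 2353: 365. Sum = 731.
Total: 35 + 731 + 226 = 992 days.

992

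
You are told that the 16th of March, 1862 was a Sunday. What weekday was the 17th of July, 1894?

From March 16, 1862 to March 16, 1894: 32 years, of which 8 contain a Feb 29 — 24×365 + 8×366 = 11688 days.
March 1894: 31 − 16 = 15 days remain.
Then April (30), May (31), June (30): 30 + 31 + 30 = 91 days.
July 1–17, 1894: 17 days.
Residual: 123 days.
Total: 11811 days.
11811 mod 7 = 2, so 2 days after Sunday is Tuesday.

Tuesday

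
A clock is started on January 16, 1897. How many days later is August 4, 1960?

23210

Day-of-year of January 16, 1897: 16.
Day-of-year of August 4, 1960: 217.
1897 has 365 days, so 365 − 16 = 349 days remain in 1897.
Full years 1898–1959: 48 common + 14 leap = 48×365 + 14×366 = 22644 days.
Total: 349 + 22644 + 217 = 23210 days.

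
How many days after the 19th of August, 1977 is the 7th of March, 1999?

7870

Day-of-year of August 19, 1977: 231.
Day-of-year of March 7, 1999: 66.
1977 has 365 days, so 365 − 231 = 134 days remain in 1977.
Full years 1978–1998: 16 common + 5 leap = 16×365 + 5×366 = 7670 days.
Total: 134 + 7670 + 66 = 7870 days.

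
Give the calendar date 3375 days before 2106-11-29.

2097-09-01

Count 3375 days before November 29, 2106:
Day-of-year of September 1, 2097: 244.
Day-of-year of November 29, 2106: 333.
2097 has 365 days, so 365 − 244 = 121 days remain in 2097.
Full years 2098–2105: 7 common + 1 leap = 7×365 + 1×366 = 2921 days.
Total: 121 + 2921 + 333 = 3375 days.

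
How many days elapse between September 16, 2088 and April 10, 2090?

571

September 2088: 30 − 16 = 14 days remain.
Then 18 full months totalling 547 days.
April 1–10, 2090: 10 days.
Total: 14 + 547 + 10 = 571 days.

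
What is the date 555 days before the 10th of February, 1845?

the 5th of August, 1843

Count 555 days before February 10, 1845:
Day-of-year of August 5, 1843: 217.
Day-of-year of February 10, 1845: 41.
1843 has 365 days, so 365 − 217 = 148 days remain in 1843.
Full years: 1844: 366. Sum = 366.
Total: 148 + 366 + 41 = 555 days.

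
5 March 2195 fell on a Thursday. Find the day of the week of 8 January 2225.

Saturday

From March 5, 2195 to March 5, 2224: 29 years, of which 7 contain a Feb 29 — 22×365 + 7×366 = 10592 days.
(2200 is not a leap year (divisible by 100 but not 400).)
March 2224: 31 − 5 = 26 days remain.
Then 9 full months totalling 275 days.
January 1–8, 2225: 8 days.
Residual: 309 days.
Total: 10901 days.
10901 mod 7 = 2, so 2 days after Thursday is Saturday.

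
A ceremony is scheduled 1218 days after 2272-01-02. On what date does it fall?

2275-05-04

Count 1218 days after January 2, 2272:
Day-of-year of January 2, 2272: 2.
Day-of-year of May 4, 2275: 124.
2272 has 366 days, so 366 − 2 = 364 days remain in 2272.
Full years: 2273: 365; 2274: 365. Sum = 730.
Total: 364 + 730 + 124 = 1218 days.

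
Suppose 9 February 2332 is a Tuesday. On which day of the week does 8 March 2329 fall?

Friday

Count forward from the earlier date (March 8, 2329) to the later (February 9, 2332):
March 8, 2329 → March 8, 2330: 365 days.
March 8, 2330 → March 8, 2331: 365 days.
March 2331: 31 − 8 = 23 days remain.
Then 10 full months totalling 306 days.
February 1–9, 2332: 9 days (2332 is a leap year).
Residual: 338 days.
Total: 1068 days.
1068 mod 7 = 4, so 4 days before Tuesday is Friday.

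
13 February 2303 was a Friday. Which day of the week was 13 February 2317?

Tuesday

From February 13, 2303 to February 13, 2317: 14 years, of which 4 contain a Feb 29 — 10×365 + 4×366 = 5114 days.
Total: 5114 days.
5114 mod 7 = 4, so 4 days after Friday is Tuesday.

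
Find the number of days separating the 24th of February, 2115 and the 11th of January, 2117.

687

Day-of-year of February 24, 2115: 55.
Day-of-year of January 11, 2117: 11.
2115 has 365 days, so 365 − 55 = 310 days remain in 2115.
Full years: 2116: 366. Sum = 366.
Total: 310 + 366 + 11 = 687 days.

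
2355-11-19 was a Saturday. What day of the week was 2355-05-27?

Friday

Count forward from the earlier date (May 27, 2355) to the later (November 19, 2355):
May 2355: 31 − 27 = 4 days remain.
Then June (30), July (31), August (31), September (30), October (31): 30 + 31 + 31 + 30 + 31 = 153 days.
November 1–19, 2355: 19 days.
Total: 4 + 153 + 19 = 176 days.
176 mod 7 = 1, so 1 day before Saturday is Friday.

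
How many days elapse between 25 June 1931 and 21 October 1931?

June 1931: 30 − 25 = 5 days remain.
Then July (31), August (31), September (30): 31 + 31 + 30 = 92 days.
October 1–21, 1931: 21 days.
Total: 5 + 92 + 21 = 118 days.

118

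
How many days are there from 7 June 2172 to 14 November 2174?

890

June 2172: 30 − 7 = 23 days remain.
Then 28 full months totalling 853 days.
November 1–14, 2174: 14 days.
Total: 23 + 853 + 14 = 890 days.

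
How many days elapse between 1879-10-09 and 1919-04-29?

14446

From October 9, 1879 to October 9, 1918: 39 years, of which 9 contain a Feb 29 — 30×365 + 9×366 = 14244 days.
(1900 is not a leap year (divisible by 100 but not 400).)
October 1918: 31 − 9 = 22 days remain.
Then November (30), December (31), January (31), February 1919 (28), March (31): 30 + 31 + 31 + 28 + 31 = 151 days.
April 1–29, 1919: 29 days.
Residual: 202 days.
Total: 14446 days.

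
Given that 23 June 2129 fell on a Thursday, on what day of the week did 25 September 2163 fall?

Day-of-year of June 23, 2129: 174.
Day-of-year of September 25, 2163: 268.
2129 has 365 days, so 365 − 174 = 191 days remain in 2129.
Full years 2130–2162: 25 common + 8 leap = 25×365 + 8×366 = 12053 days.
Total: 191 + 12053 + 268 = 12512 days.
12512 mod 7 = 3, so 3 days after Thursday is Sunday.

Sunday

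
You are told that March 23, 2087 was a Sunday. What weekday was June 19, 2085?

Count forward from the earlier date (June 19, 2085) to the later (March 23, 2087):
June 19, 2085 → June 19, 2086: 365 days.
June 2086: 30 − 19 = 11 days remain.
Then July (31), August (31), September (30), October (31), November (30), December (31), January (31), February 2087 (28): 31 + 31 + 30 + 31 + 30 + 31 + 31 + 28 = 243 days.
March 1–23, 2087: 23 days.
Residual: 277 days.
Total: 642 days.
642 mod 7 = 5, so 5 days before Sunday is Tuesday.

Tuesday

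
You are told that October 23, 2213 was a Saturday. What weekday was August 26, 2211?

Monday

Count forward from the earlier date (August 26, 2211) to the later (October 23, 2213):
Day-of-year of August 26, 2211: 238.
Day-of-year of October 23, 2213: 296.
2211 has 365 days, so 365 − 238 = 127 days remain in 2211.
Full years: 2212: 366. Sum = 366.
Total: 127 + 366 + 296 = 789 days.
789 mod 7 = 5, so 5 days before Saturday is Monday.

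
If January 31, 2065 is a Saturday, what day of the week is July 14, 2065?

January 2065: 31 − 31 = 0 days remain.
Then February 2065 (28), March (31), April (30), May (31), June (30): 28 + 31 + 30 + 31 + 30 = 150 days.
July 1–14, 2065: 14 days.
Total: 0 + 150 + 14 = 164 days.
164 mod 7 = 3, so 3 days after Saturday is Tuesday.

Tuesday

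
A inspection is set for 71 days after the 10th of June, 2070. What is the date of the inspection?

the 20th of August, 2070

Count 71 days after June 10, 2070:
June 2070: 30 − 10 = 20 days remain.
Then July (31): 31 days.
August 1–20, 2070: 20 days.
Total: 20 + 31 + 20 = 71 days.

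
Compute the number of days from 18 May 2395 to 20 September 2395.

May 2395: 31 − 18 = 13 days remain.
Then June (30), July (31), August (31): 30 + 31 + 31 = 92 days.
September 1–20, 2395: 20 days.
Total: 13 + 92 + 20 = 125 days.

125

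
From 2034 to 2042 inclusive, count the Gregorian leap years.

Years divisible by 4 in [2034, 2042]: 2036, 2040.
No century exceptions apply. Count: 2.

2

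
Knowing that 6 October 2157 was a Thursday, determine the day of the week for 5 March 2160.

Wednesday

October 6, 2157 → October 6, 2158: 365 days.
October 6, 2158 → October 6, 2159: 365 days.
October 2159: 31 − 6 = 25 days remain.
Then November (30), December (31), January (31), February 2160 (29): 30 + 31 + 31 + 29 = 121 days.
March 1–5, 2160: 5 days.
Residual: 151 days.
Total: 881 days.
881 mod 7 = 6, so 6 days after Thursday is Wednesday.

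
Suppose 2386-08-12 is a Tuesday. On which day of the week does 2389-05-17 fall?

Day-of-year of August 12, 2386: 224.
Day-of-year of May 17, 2389: 137.
2386 has 365 days, so 365 − 224 = 141 days remain in 2386.
Full years: 2387: 365; 2388: 366. Sum = 731.
Total: 141 + 731 + 137 = 1009 days.
1009 mod 7 = 1, so 1 day after Tuesday is Wednesday.

Wednesday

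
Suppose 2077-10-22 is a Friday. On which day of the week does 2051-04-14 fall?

Friday

Count forward from the earlier date (April 14, 2051) to the later (October 22, 2077):
Day-of-year of April 14, 2051: 104.
Day-of-year of October 22, 2077: 295.
2051 has 365 days, so 365 − 104 = 261 days remain in 2051.
Full years 2052–2076: 18 common + 7 leap = 18×365 + 7×366 = 9132 days.
Total: 261 + 9132 + 295 = 9688 days.
9688 is a multiple of 7, so 2051-04-14 falls on the same weekday: Friday.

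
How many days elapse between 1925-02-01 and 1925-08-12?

192

February 1925: 28 − 1 = 27 days remain (1925 is not a leap year, so February has 28 days).
Then March (31), April (30), May (31), June (30), July (31): 31 + 30 + 31 + 30 + 31 = 153 days.
August 1–12, 1925: 12 days.
Total: 27 + 153 + 12 = 192 days.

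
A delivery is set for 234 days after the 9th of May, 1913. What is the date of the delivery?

the 29th of December, 1913

Count 234 days after May 9, 1913:
May 1913: 31 − 9 = 22 days remain.
Then June (30), July (31), August (31), September (30), October (31), November (30): 30 + 31 + 31 + 30 + 31 + 30 = 183 days.
December 1–29, 1913: 29 days.
Total: 22 + 183 + 29 = 234 days.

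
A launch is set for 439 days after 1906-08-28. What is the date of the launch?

1907-11-10

Count 439 days after August 28, 1906:
August 1906: 31 − 28 = 3 days remain.
Then 14 full months totalling 426 days.
November 1–10, 1907: 10 days.
Total: 3 + 426 + 10 = 439 days.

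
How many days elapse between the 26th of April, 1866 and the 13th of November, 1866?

201

April 1866: 30 − 26 = 4 days remain.
Then May (31), June (30), July (31), August (31), September (30), October (31): 31 + 30 + 31 + 31 + 30 + 31 = 184 days.
November 1–13, 1866: 13 days.
Total: 4 + 184 + 13 = 201 days.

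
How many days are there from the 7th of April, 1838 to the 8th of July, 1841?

Day-of-year of April 7, 1838: 97.
Day-of-year of July 8, 1841: 189.
1838 has 365 days, so 365 − 97 = 268 days remain in 1838.
Full years: 1839: 365; 1840: 366. Sum = 731.
Total: 268 + 731 + 189 = 1188 days.

1188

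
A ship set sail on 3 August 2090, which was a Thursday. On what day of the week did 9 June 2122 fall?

Tuesday

Day-of-year of August 3, 2090: 215.
Day-of-year of June 9, 2122: 160.
2090 has 365 days, so 365 − 215 = 150 days remain in 2090.
Full years 2091–2121: 24 common + 7 leap = 24×365 + 7×366 = 11322 days.
Total: 150 + 11322 + 160 = 11632 days.
11632 mod 7 = 5, so 5 days after Thursday is Tuesday.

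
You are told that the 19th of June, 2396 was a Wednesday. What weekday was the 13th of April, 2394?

Wednesday

Count forward from the earlier date (April 13, 2394) to the later (June 19, 2396):
Day-of-year of April 13, 2394: 103.
Day-of-year of June 19, 2396: 171.
2394 has 365 days, so 365 − 103 = 262 days remain in 2394.
Full years: 2395: 365. Sum = 365.
Total: 262 + 365 + 171 = 798 days.
798 is a multiple of 7, so the 13th of April, 2394 falls on the same weekday: Wednesday.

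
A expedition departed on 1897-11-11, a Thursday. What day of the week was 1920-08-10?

Tuesday

From November 11, 1897 to November 11, 1919: 22 years, of which 4 contain a Feb 29 — 18×365 + 4×366 = 8034 days.
(1900 is not a leap year (divisible by 100 but not 400).)
November 1919: 30 − 11 = 19 days remain.
Then December (31), January (31), February 1920 (29), March (31), April (30), May (31), June (30), July (31): 31 + 31 + 29 + 31 + 30 + 31 + 30 + 31 = 244 days.
August 1–10, 1920: 10 days.
Residual: 273 days.
Total: 8307 days.
8307 mod 7 = 5, so 5 days after Thursday is Tuesday.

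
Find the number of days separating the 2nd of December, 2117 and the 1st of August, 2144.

9739

From December 2, 2117 to December 2, 2143: 26 years, of which 6 contain a Feb 29 — 20×365 + 6×366 = 9496 days.
December 2143: 31 − 2 = 29 days remain.
Then January (31), February 2144 (29), March (31), April (30), May (31), June (30), July (31): 31 + 29 + 31 + 30 + 31 + 30 + 31 = 213 days.
August 1, 2144: 1 day.
Residual: 243 days.
Total: 9739 days.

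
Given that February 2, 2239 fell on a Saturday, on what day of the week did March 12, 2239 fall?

Tuesday

February 2239: 28 − 2 = 26 days remain (2239 is not a leap year, so February has 28 days).
March 1–12, 2239: 12 days.
Total: 26 + 12 = 38 days.
38 mod 7 = 3, so 3 days after Saturday is Tuesday.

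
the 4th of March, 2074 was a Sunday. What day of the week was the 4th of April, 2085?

Wednesday

Day-of-year of March 4, 2074: 63.
Day-of-year of April 4, 2085: 94.
2074 has 365 days, so 365 − 63 = 302 days remain in 2074.
Full years 2075–2084: 7 common + 3 leap = 7×365 + 3×366 = 3653 days.
Total: 302 + 3653 + 94 = 4049 days.
4049 mod 7 = 3, so 3 days after Sunday is Wednesday.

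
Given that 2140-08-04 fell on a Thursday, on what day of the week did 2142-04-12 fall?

Thursday

Day-of-year of August 4, 2140: 217.
Day-of-year of April 12, 2142: 102.
2140 has 366 days, so 366 − 217 = 149 days remain in 2140.
Full years: 2141: 365. Sum = 365.
Total: 149 + 365 + 102 = 616 days.
616 is a multiple of 7, so 2142-04-12 falls on the same weekday: Thursday.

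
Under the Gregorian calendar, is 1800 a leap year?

No

1800 is not a leap year (divisible by 100 but not 400).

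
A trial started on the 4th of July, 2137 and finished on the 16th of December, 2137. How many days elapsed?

July 2137: 31 − 4 = 27 days remain.
Then August (31), September (30), October (31), November (30): 31 + 30 + 31 + 30 = 122 days.
December 1–16, 2137: 16 days.
Total: 27 + 122 + 16 = 165 days.

165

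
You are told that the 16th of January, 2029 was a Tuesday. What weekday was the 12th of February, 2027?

Friday

Count forward from the earlier date (February 12, 2027) to the later (January 16, 2029):
February 2027: 28 − 12 = 16 days remain (2027 is not a leap year, so February has 28 days).
Then 22 full months totalling 672 days.
January 1–16, 2029: 16 days.
Total: 16 + 672 + 16 = 704 days.
704 mod 7 = 4, so 4 days before Tuesday is Friday.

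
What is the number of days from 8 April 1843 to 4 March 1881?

Day-of-year of April 8, 1843: 98.
Day-of-year of March 4, 1881: 63.
1843 has 365 days, so 365 − 98 = 267 days remain in 1843.
Full years 1844–1880: 27 common + 10 leap = 27×365 + 10×366 = 13515 days.
Total: 267 + 13515 + 63 = 13845 days.

13845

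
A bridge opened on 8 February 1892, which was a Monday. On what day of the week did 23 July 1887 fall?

Saturday

Count forward from the earlier date (July 23, 1887) to the later (February 8, 1892):
Day-of-year of July 23, 1887: 204.
Day-of-year of February 8, 1892: 39.
1887 has 365 days, so 365 − 204 = 161 days remain in 1887.
Full years: 1888: 366; 1889: 365; 1890: 365; 1891: 365. Sum = 1461.
Total: 161 + 1461 + 39 = 1661 days.
1661 mod 7 = 2, so 2 days before Monday is Saturday.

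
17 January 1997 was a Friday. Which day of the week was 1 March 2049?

Monday

From January 17, 1997 to January 17, 2049: 52 years, of which 13 contain a Feb 29 — 39×365 + 13×366 = 18993 days.
(2000 is a leap year (divisible by 400).)
January 2049: 31 − 17 = 14 days remain.
Then February 2049 (28): 28 days.
March 1, 2049: 1 day.
Residual: 43 days.
Total: 19036 days.
19036 mod 7 = 3, so 3 days after Friday is Monday.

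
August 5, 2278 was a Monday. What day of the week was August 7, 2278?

Within August 2278: 7 − 5 = 2 days.
2 mod 7 = 2, so 2 days after Monday is Wednesday.

Wednesday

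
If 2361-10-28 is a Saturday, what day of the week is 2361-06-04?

Count forward from the earlier date (June 4, 2361) to the later (October 28, 2361):
June 2361: 30 − 4 = 26 days remain.
Then July (31), August (31), September (30): 31 + 31 + 30 = 92 days.
October 1–28, 2361: 28 days.
Total: 26 + 92 + 28 = 146 days.
146 mod 7 = 6, so 6 days before Saturday is Sunday.

Sunday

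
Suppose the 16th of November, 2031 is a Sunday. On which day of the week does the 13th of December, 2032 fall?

November 16, 2031 → November 16, 2032: 366 days (2032 is a leap year).
November 2032: 30 − 16 = 14 days remain.
December 1–13, 2032: 13 days.
Residual: 27 days.
Total: 393 days.
393 mod 7 = 1, so 1 day after Sunday is Monday.

Monday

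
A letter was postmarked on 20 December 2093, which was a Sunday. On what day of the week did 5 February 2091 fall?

Count forward from the earlier date (February 5, 2091) to the later (December 20, 2093):
Day-of-year of February 5, 2091: 36.
Day-of-year of December 20, 2093: 354.
2091 has 365 days, so 365 − 36 = 329 days remain in 2091.
Full years: 2092: 366. Sum = 366.
Total: 329 + 366 + 354 = 1049 days.
1049 mod 7 = 6, so 6 days before Sunday is Monday.

Monday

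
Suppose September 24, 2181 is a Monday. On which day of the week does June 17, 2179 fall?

Thursday

Count forward from the earlier date (June 17, 2179) to the later (September 24, 2181):
June 2179: 30 − 17 = 13 days remain.
Then 26 full months totalling 793 days.
September 1–24, 2181: 24 days.
Total: 13 + 793 + 24 = 830 days.
830 mod 7 = 4, so 4 days before Monday is Thursday.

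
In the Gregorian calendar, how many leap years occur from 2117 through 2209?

Years divisible by 4: 2120, 2124, …, 2208 — 23 in all.
Of these, 2200 is divisible by 100 but not 400, so not leap.
Leap years: 23 − 1 = 22.

22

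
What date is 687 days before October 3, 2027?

November 15, 2025

Count 687 days before October 3, 2027:
November 15, 2025 → November 15, 2026: 365 days.
November 2026: 30 − 15 = 15 days remain.
Then 10 full months totalling 304 days.
October 1–3, 2027: 3 days.
Residual: 322 days.
Total: 687 days.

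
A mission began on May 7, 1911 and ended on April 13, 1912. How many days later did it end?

May 1911: 31 − 7 = 24 days remain.
Then 10 full months totalling 305 days.
April 1–13, 1912: 13 days.
Total: 24 + 305 + 13 = 342 days.

342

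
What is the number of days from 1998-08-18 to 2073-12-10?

From August 18, 1998 to August 18, 2073: 75 years, of which 19 contain a Feb 29 — 56×365 + 19×366 = 27394 days.
(2000 is a leap year (divisible by 400).)
August 2073: 31 − 18 = 13 days remain.
Then September (30), October (31), November (30): 30 + 31 + 30 = 91 days.
December 1–10, 2073: 10 days.
Residual: 114 days.
Total: 27508 days.

27508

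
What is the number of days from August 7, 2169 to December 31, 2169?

146

August 2169: 31 − 7 = 24 days remain.
Then September (30), October (31), November (30): 30 + 31 + 30 = 91 days.
December 1–31, 2169: 31 days.
Total: 24 + 91 + 31 = 146 days.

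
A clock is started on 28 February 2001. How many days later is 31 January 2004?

February 28, 2001 → February 28, 2002: 365 days.
February 28, 2002 → February 28, 2003: 365 days.
February 2003: 28 − 28 = 0 days remain (2003 is not a leap year, so February has 28 days).
Then 10 full months totalling 306 days.
January 1–31, 2004: 31 days.
Residual: 337 days.
Total: 1067 days.

1067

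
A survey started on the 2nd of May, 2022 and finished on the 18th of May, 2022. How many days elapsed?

Within May 2022: 18 − 2 = 16 days.

16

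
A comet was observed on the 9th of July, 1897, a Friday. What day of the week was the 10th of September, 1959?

Day-of-year of July 9, 1897: 190.
Day-of-year of September 10, 1959: 253.
1897 has 365 days, so 365 − 190 = 175 days remain in 1897.
Full years 1898–1958: 47 common + 14 leap = 47×365 + 14×366 = 22279 days.
Total: 175 + 22279 + 253 = 22707 days.
22707 mod 7 = 6, so 6 days after Friday is Thursday.

Thursday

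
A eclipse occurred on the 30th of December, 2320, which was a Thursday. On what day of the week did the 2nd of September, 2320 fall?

Count forward from the earlier date (September 2, 2320) to the later (December 30, 2320):
September 2320: 30 − 2 = 28 days remain.
Then October (31), November (30): 31 + 30 = 61 days.
December 1–30, 2320: 30 days.
Total: 28 + 61 + 30 = 119 days.
119 is a multiple of 7, so the 2nd of September, 2320 falls on the same weekday: Thursday.

Thursday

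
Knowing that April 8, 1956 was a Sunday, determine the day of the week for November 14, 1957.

April 1956: 30 − 8 = 22 days remain.
Then 18 full months totalling 549 days.
November 1–14, 1957: 14 days.
Total: 22 + 549 + 14 = 585 days.
585 mod 7 = 4, so 4 days after Sunday is Thursday.

Thursday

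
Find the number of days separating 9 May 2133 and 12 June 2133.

34

May 2133: 31 − 9 = 22 days remain.
June 1–12, 2133: 12 days.
Total: 22 + 12 = 34 days.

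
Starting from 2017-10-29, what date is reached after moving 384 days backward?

2016-10-10

Count 384 days before October 29, 2017:
October 10, 2016 → October 10, 2017: 365 days.
Within October 2017: 29 − 10 = 19 days.
Total: 384 days.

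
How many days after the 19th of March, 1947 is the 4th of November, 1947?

March 1947: 31 − 19 = 12 days remain.
Then April (30), May (31), June (30), July (31), August (31), September (30), October (31): 30 + 31 + 30 + 31 + 31 + 30 + 31 = 214 days.
November 1–4, 1947: 4 days.
Total: 12 + 214 + 4 = 230 days.

230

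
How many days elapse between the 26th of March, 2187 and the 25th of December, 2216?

10866

Day-of-year of March 26, 2187: 85.
Day-of-year of December 25, 2216: 360.
2187 has 365 days, so 365 − 85 = 280 days remain in 2187.
Full years 2188–2215: 22 common + 6 leap = 22×365 + 6×366 = 10226 days.
Total: 280 + 10226 + 360 = 10866 days.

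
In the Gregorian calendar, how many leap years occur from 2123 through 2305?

Years divisible by 4: 2124, 2128, …, 2304 — 46 in all.
Of these, 2200, 2300 are divisible by 100 but not 400, so not leap.
Leap years: 46 − 2 = 44.

44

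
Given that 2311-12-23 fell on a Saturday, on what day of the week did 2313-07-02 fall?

December 2311: 31 − 23 = 8 days remain.
Then 18 full months totalling 547 days.
July 1–2, 2313: 2 days.
Total: 8 + 547 + 2 = 557 days.
557 mod 7 = 4, so 4 days after Saturday is Wednesday.

Wednesday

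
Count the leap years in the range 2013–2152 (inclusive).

Years divisible by 4: 2016, 2020, …, 2152 — 35 in all.
Of these, 2100 is divisible by 100 but not 400, so not leap.
Leap years: 35 − 1 = 34.

34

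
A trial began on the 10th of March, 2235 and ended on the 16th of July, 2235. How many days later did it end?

128

March 2235: 31 − 10 = 21 days remain.
Then April (30), May (31), June (30): 30 + 31 + 30 = 91 days.
July 1–16, 2235: 16 days.
Total: 21 + 91 + 16 = 128 days.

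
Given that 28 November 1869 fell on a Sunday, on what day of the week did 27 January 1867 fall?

Sunday

Count forward from the earlier date (January 27, 1867) to the later (November 28, 1869):
Day-of-year of January 27, 1867: 27.
Day-of-year of November 28, 1869: 332.
1867 has 365 days, so 365 − 27 = 338 days remain in 1867.
Full years: 1868: 366. Sum = 366.
Total: 338 + 366 + 332 = 1036 days.
1036 is a multiple of 7, so 27 January 1867 falls on the same weekday: Sunday.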